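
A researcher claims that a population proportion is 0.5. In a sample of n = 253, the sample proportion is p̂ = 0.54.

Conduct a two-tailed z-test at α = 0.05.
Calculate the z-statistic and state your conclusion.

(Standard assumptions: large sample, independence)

Answer: z = 1.2725, fail to reject H₀

Derivation:
H₀: p = 0.5, H₁: p ≠ 0.5
Standard error: SE = √(p₀(1-p₀)/n) = √(0.5×0.5/253) = 0.031435
z-statistic: z = (p̂ - p₀)/SE = (0.54 - 0.5)/0.031435 = 1.2725
Critical value: z_0.025 = ±1.960
p-value = 0.2032
Decision: fail to reject H₀ at α = 0.05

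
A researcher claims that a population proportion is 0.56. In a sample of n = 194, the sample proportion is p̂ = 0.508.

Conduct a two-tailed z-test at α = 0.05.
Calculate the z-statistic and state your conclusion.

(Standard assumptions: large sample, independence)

Answer: z = -1.4591, fail to reject H₀

Derivation:
H₀: p = 0.56, H₁: p ≠ 0.56
Standard error: SE = √(p₀(1-p₀)/n) = √(0.56×0.44/194) = 0.035639
z-statistic: z = (p̂ - p₀)/SE = (0.508 - 0.56)/0.035639 = -1.4591
Critical value: z_0.025 = ±1.960
p-value = 0.1445
Decision: fail to reject H₀ at α = 0.05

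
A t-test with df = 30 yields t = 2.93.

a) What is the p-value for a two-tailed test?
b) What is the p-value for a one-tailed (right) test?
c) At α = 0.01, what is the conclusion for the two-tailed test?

Answer: a) 0.0064, b) 0.0032, c) reject H₀

Derivation:
Using t-distribution with df = 30:
a) Two-tailed: p = 2×P(T > 2.93) = 0.0064
b) One-tailed: p = P(T > 2.93) = 0.0032
c) 0.0064 < 0.01, reject H₀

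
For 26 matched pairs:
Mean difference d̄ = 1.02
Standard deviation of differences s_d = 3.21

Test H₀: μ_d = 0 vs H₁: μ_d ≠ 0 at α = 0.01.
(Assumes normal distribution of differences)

Answer: t = 1.6203, fail to reject H₀

Derivation:
df = n - 1 = 25
SE = s_d/√n = 3.21/√26 = 0.6295
t = d̄/SE = 1.02/0.6295 = 1.6203
Critical value: t_{0.005,25} = ±2.787
p-value ≈ 0.1177
Decision: fail to reject H₀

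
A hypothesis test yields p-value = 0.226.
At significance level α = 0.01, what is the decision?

Answer: fail to reject H₀

Derivation:
Compare p-value to α:
0.226 ≥ 0.01
Decision: fail to reject H₀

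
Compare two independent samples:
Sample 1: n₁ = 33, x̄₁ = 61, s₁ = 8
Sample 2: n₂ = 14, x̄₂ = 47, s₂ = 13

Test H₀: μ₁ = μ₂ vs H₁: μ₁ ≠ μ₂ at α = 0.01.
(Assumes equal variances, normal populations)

Answer: t = 4.5193, reject H₀

Derivation:
Pooled variance: s²_p = [32×8² + 13×13²]/(45) = 94.3333
s_p = 9.7125
SE = s_p×√(1/n₁ + 1/n₂) = 9.7125×√(1/33 + 1/14) = 3.0978
t = (x̄₁ - x̄₂)/SE = (61 - 47)/3.0978 = 4.5193
df = 45, t-critical = ±2.690
Decision: reject H₀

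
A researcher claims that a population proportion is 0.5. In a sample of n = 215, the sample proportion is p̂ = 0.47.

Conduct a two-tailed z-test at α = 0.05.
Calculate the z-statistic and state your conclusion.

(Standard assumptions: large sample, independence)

H₀: p = 0.5, H₁: p ≠ 0.5
Standard error: SE = √(p₀(1-p₀)/n) = √(0.5×0.5/215) = 0.034100
z-statistic: z = (p̂ - p₀)/SE = (0.47 - 0.5)/0.034100 = -0.8798
Critical value: z_0.025 = ±1.960
p-value = 0.3790
Decision: fail to reject H₀ at α = 0.05

Answer: z = -0.8798, fail to reject H₀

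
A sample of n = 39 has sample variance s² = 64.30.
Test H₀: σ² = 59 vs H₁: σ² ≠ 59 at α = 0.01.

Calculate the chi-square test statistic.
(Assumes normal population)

df = n - 1 = 38
χ² = (n-1)s²/σ₀² = 38×64.30/59 = 41.4136
Critical values: χ²_{0.995,38} = 19.289, χ²_{0.005,38} = 64.181
Rejection region: χ² < 19.289 or χ² > 64.181
Decision: fail to reject H₀

Answer: χ² = 41.4136, fail to reject H₀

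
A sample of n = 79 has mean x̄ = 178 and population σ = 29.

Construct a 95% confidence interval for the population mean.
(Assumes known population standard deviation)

Answer: (171.6049, 184.3951)

Derivation:
Confidence level: 95%, α = 0.05
z_0.025 = 1.960
SE = σ/√n = 29/√79 = 3.2628
Margin of error = 1.960 × 3.2628 = 6.3951
CI: x̄ ± margin = 178 ± 6.3951
CI: (171.6049, 184.3951)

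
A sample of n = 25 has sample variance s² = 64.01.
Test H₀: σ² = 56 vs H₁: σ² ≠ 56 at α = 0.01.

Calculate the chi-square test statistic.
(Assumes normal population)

df = n - 1 = 24
χ² = (n-1)s²/σ₀² = 24×64.01/56 = 27.4329
Critical values: χ²_{0.995,24} = 9.886, χ²_{0.005,24} = 45.559
Rejection region: χ² < 9.886 or χ² > 45.559
Decision: fail to reject H₀

Answer: χ² = 27.4329, fail to reject H₀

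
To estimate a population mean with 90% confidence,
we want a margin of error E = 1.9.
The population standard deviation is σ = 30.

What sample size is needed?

z_0.05 = 1.645
n = (z×σ/E)² = (1.645×30/1.9)²
n = 674.6323
Round up: n = 675

Answer: n = 675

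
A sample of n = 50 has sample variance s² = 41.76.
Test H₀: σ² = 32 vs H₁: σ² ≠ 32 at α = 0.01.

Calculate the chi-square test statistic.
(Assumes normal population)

Answer: χ² = 63.9450, fail to reject H₀

Derivation:
df = n - 1 = 49
χ² = (n-1)s²/σ₀² = 49×41.76/32 = 63.9450
Critical values: χ²_{0.995,49} = 27.249, χ²_{0.005,49} = 78.231
Rejection region: χ² < 27.249 or χ² > 78.231
Decision: fail to reject H₀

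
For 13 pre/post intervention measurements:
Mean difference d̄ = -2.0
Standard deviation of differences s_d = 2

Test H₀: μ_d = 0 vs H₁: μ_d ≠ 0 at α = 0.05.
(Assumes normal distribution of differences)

Answer: t = -3.6056, reject H₀

Derivation:
df = n - 1 = 12
SE = s_d/√n = 2/√13 = 0.5547
t = d̄/SE = -2.0/0.5547 = -3.6056
Critical value: t_{0.025,12} = ±2.179
p-value ≈ 0.0036
Decision: reject H₀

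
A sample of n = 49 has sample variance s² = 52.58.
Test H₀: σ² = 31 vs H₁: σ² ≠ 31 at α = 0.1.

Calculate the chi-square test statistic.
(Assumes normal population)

Answer: χ² = 81.4142, reject H₀

Derivation:
df = n - 1 = 48
χ² = (n-1)s²/σ₀² = 48×52.58/31 = 81.4142
Critical values: χ²_{0.95,48} = 33.098, χ²_{0.05,48} = 65.171
Rejection region: χ² < 33.098 or χ² > 65.171
Decision: reject H₀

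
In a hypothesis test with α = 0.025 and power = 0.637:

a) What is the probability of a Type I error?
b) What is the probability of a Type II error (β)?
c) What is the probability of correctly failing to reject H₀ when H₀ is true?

Answer: a) 0.025, b) 0.363, c) 0.975

Derivation:
a) Type I error probability = α = 0.025
b) Power = P(reject H₀ | H₁ true) = 1 - β = 0.637, so Type II error probability = β = 1 - Power = 0.363
c) P(fail to reject H₀ | H₀ true) = 1 - α = 0.975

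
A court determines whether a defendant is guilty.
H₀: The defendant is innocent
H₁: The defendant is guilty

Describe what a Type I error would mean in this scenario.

A Type I error (probability α) occurs when we reject a true H₀.
A Type II error (probability β) occurs when we fail to reject a false H₀.

Answer: Convicting an innocent person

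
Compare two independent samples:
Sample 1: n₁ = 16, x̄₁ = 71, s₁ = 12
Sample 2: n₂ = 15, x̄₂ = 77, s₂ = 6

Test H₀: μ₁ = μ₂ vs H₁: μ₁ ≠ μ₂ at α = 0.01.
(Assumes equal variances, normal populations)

Answer: t = -1.7419, fail to reject H₀

Derivation:
Pooled variance: s²_p = [15×12² + 14×6²]/(29) = 91.8621
s_p = 9.5845
SE = s_p×√(1/n₁ + 1/n₂) = 9.5845×√(1/16 + 1/15) = 3.4446
t = (x̄₁ - x̄₂)/SE = (71 - 77)/3.4446 = -1.7419
df = 29, t-critical = ±2.756
Decision: fail to reject H₀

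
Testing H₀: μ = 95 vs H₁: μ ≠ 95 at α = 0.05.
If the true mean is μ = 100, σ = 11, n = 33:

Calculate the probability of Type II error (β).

Answer: β ≈ 0.2575

Derivation:
SE = σ/√n = 11/√33 = 1.9149
Critical values: μ₀ ± z_0.025×SE = 95 ± 1.960×1.9149
Acceptance region: (91.2468, 98.7532)
Under H₁ (μ = 100): z_high = (98.7532 - 100)/1.9149 = -0.6511, z_low = (91.2468 - 100)/1.9149 = -4.5711
β = P(not reject | H₁) = Φ(-0.6511) - Φ(-4.5711) ≈ 0.2575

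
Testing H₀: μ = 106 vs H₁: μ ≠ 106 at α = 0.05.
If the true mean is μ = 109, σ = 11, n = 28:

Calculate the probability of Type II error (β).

SE = σ/√n = 11/√28 = 2.0788
Critical values: μ₀ ± z_0.025×SE = 106 ± 1.960×2.0788
Acceptance region: (101.9256, 110.0744)
Under H₁ (μ = 109): z_high = (110.0744 - 109)/2.0788 = 0.5168, z_low = (101.9256 - 109)/2.0788 = -3.4031
β = P(not reject | H₁) = Φ(0.5168) - Φ(-3.4031) ≈ 0.6970

Answer: β ≈ 0.6970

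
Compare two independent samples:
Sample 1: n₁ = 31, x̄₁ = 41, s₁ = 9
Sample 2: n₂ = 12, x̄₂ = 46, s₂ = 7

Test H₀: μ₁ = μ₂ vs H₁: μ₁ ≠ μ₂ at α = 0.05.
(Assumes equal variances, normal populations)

Pooled variance: s²_p = [30×9² + 11×7²]/(41) = 72.4146
s_p = 8.5097
SE = s_p×√(1/n₁ + 1/n₂) = 8.5097×√(1/31 + 1/12) = 2.8932
t = (x̄₁ - x̄₂)/SE = (41 - 46)/2.8932 = -1.7282
df = 41, t-critical = ±2.020
Decision: fail to reject H₀

Answer: t = -1.7282, fail to reject H₀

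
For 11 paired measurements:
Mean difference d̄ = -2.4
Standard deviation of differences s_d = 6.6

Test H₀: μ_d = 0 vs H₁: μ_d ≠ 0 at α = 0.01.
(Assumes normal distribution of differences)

Answer: t = -1.2060, fail to reject H₀

Derivation:
df = n - 1 = 10
SE = s_d/√n = 6.6/√11 = 1.9900
t = d̄/SE = -2.4/1.9900 = -1.2060
Critical value: t_{0.005,10} = ±3.169
p-value ≈ 0.2556
Decision: fail to reject H₀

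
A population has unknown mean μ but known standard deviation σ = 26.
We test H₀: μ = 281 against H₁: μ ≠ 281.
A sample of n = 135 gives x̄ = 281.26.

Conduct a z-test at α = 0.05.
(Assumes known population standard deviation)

Standard error: SE = σ/√n = 26/√135 = 2.2377
z-statistic: z = (x̄ - μ₀)/SE = (281.26 - 281)/2.2377 = 0.1162
Critical value: ±1.960
p-value = 0.9075
Decision: fail to reject H₀

Answer: z = 0.1162, fail to reject H₀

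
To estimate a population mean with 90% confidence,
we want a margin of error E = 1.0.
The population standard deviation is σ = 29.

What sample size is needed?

Answer: n = 2276

Derivation:
z_0.05 = 1.645
n = (z×σ/E)² = (1.645×29/1.0)²
n = 2275.7670
Round up: n = 2276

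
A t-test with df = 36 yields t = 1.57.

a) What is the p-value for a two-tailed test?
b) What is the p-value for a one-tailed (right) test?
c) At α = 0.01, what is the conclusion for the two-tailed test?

Using t-distribution with df = 36:
a) Two-tailed: p = 2×P(T > 1.57) = 0.1252
b) One-tailed: p = P(T > 1.57) = 0.0626
c) 0.1252 ≥ 0.01, fail to reject H₀

Answer: a) 0.1252, b) 0.0626, c) fail to reject H₀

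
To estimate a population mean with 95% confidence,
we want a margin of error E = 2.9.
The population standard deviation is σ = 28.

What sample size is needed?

Answer: n = 359

Derivation:
z_0.025 = 1.960
n = (z×σ/E)² = (1.960×28/2.9)²
n = 358.1230
Round up: n = 359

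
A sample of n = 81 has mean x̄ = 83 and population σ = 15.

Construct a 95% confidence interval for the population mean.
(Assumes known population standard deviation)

Confidence level: 95%, α = 0.05
z_0.025 = 1.960
SE = σ/√n = 15/√81 = 1.6667
Margin of error = 1.960 × 1.6667 = 3.2667
CI: x̄ ± margin = 83 ± 3.2667
CI: (79.7333, 86.2667)

Answer: (79.7333, 86.2667)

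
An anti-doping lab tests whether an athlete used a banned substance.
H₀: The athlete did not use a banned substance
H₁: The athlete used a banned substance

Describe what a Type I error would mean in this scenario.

A Type I error (probability α) occurs when we reject a true H₀.
A Type II error (probability β) occurs when we fail to reject a false H₀.

Answer: Falsely accusing a clean athlete of doping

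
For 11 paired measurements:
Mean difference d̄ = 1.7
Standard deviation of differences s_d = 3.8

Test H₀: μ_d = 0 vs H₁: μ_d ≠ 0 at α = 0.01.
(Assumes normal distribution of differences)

df = n - 1 = 10
SE = s_d/√n = 3.8/√11 = 1.1457
t = d̄/SE = 1.7/1.1457 = 1.4838
Critical value: t_{0.005,10} = ±3.169
p-value ≈ 0.1687
Decision: fail to reject H₀

Answer: t = 1.4838, fail to reject H₀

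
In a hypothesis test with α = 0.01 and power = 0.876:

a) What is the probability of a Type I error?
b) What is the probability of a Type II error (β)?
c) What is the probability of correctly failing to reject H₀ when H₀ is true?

a) Type I error probability = α = 0.01
b) Power = P(reject H₀ | H₁ true) = 1 - β = 0.876, so Type II error probability = β = 1 - Power = 0.124
c) P(fail to reject H₀ | H₀ true) = 1 - α = 0.99

Answer: a) 0.01, b) 0.124, c) 0.99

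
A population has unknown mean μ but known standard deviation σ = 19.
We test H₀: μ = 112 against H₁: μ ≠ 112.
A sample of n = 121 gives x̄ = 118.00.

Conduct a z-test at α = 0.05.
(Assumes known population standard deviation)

Standard error: SE = σ/√n = 19/√121 = 1.7273
z-statistic: z = (x̄ - μ₀)/SE = (118.00 - 112)/1.7273 = 3.4736
Critical value: ±1.960
p-value = 0.0005
Decision: reject H₀

Answer: z = 3.4736, reject H₀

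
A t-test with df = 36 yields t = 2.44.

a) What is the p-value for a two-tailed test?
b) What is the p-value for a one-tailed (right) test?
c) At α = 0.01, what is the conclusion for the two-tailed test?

Answer: a) 0.0197, b) 0.0099, c) fail to reject H₀

Derivation:
Using t-distribution with df = 36:
a) Two-tailed: p = 2×P(T > 2.44) = 0.0197
b) One-tailed: p = P(T > 2.44) = 0.0099
c) 0.0197 ≥ 0.01, fail to reject H₀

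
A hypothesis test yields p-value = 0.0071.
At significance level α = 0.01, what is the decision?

Compare p-value to α:
0.0071 < 0.01
Decision: reject H₀

Answer: reject H₀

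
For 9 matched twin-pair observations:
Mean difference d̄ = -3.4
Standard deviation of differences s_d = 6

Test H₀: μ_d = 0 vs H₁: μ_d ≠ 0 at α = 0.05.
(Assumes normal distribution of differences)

Answer: t = -1.7000, fail to reject H₀

Derivation:
df = n - 1 = 8
SE = s_d/√n = 6/√9 = 2.0000
t = d̄/SE = -3.4/2.0000 = -1.7000
Critical value: t_{0.025,8} = ±2.306
p-value ≈ 0.1276
Decision: fail to reject H₀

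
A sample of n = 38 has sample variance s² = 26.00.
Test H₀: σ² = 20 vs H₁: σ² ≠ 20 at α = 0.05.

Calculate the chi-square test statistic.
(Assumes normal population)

df = n - 1 = 37
χ² = (n-1)s²/σ₀² = 37×26.00/20 = 48.1000
Critical values: χ²_{0.975,37} = 22.106, χ²_{0.025,37} = 55.668
Rejection region: χ² < 22.106 or χ² > 55.668
Decision: fail to reject H₀

Answer: χ² = 48.1000, fail to reject H₀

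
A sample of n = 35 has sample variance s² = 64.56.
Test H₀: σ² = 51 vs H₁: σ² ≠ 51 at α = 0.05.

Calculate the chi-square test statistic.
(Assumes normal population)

Answer: χ² = 43.0400, fail to reject H₀

Derivation:
df = n - 1 = 34
χ² = (n-1)s²/σ₀² = 34×64.56/51 = 43.0400
Critical values: χ²_{0.975,34} = 19.806, χ²_{0.025,34} = 51.966
Rejection region: χ² < 19.806 or χ² > 51.966
Decision: fail to reject H₀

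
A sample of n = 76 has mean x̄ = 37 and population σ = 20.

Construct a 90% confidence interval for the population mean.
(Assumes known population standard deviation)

Answer: (33.2260, 40.7740)

Derivation:
Confidence level: 90%, α = 0.1
z_0.05 = 1.645
SE = σ/√n = 20/√76 = 2.2942
Margin of error = 1.645 × 2.2942 = 3.7740
CI: x̄ ± margin = 37 ± 3.7740
CI: (33.2260, 40.7740)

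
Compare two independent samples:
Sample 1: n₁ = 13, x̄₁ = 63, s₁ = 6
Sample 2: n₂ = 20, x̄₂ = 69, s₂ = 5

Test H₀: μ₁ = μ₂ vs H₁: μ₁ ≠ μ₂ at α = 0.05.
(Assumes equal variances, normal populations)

Answer: t = -3.1135, reject H₀

Derivation:
Pooled variance: s²_p = [12×6² + 19×5²]/(31) = 29.2581
s_p = 5.4091
SE = s_p×√(1/n₁ + 1/n₂) = 5.4091×√(1/13 + 1/20) = 1.9271
t = (x̄₁ - x̄₂)/SE = (63 - 69)/1.9271 = -3.1135
df = 31, t-critical = ±2.040
Decision: reject H₀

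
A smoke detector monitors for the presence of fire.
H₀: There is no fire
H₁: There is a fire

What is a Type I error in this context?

Answer: The alarm sounds when there is no fire (false alarm)

Derivation:
Type I error (α): Rejecting H₀ when H₀ is true
Type II error (β): Failing to reject H₀ when H₁ is true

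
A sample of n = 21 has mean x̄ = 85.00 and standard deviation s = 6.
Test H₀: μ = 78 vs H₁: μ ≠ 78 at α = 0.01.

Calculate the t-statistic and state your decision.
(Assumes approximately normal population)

Answer: t = 5.3464, reject H₀

Derivation:
df = n - 1 = 20
SE = s/√n = 6/√21 = 1.3093
t = (x̄ - μ₀)/SE = (85.00 - 78)/1.3093 = 5.3464
Critical value: t_{0.005,20} = ±2.845
p-value < 0.0001
Decision: reject H₀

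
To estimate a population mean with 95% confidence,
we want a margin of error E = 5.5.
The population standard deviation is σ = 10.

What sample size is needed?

z_0.025 = 1.960
n = (z×σ/E)² = (1.960×10/5.5)²
n = 12.6995
Round up: n = 13

Answer: n = 13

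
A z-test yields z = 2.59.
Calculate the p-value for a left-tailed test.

Answer: p-value ≈ 0.9952

Derivation:
For z = 2.59:
p = P(Z < 2.59) = Φ(2.59) = 0.9952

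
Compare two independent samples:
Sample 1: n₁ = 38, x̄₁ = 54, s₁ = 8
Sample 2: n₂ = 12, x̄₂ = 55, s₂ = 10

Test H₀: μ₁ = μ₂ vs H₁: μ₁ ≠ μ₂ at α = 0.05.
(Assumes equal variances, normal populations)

Pooled variance: s²_p = [37×8² + 11×10²]/(48) = 72.2500
s_p = 8.5000
SE = s_p×√(1/n₁ + 1/n₂) = 8.5000×√(1/38 + 1/12) = 2.8146
t = (x̄₁ - x̄₂)/SE = (54 - 55)/2.8146 = -0.3553
df = 48, t-critical = ±2.011
Decision: fail to reject H₀

Answer: t = -0.3553, fail to reject H₀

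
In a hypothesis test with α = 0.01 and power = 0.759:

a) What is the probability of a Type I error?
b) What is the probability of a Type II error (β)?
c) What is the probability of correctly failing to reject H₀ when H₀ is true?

Answer: a) 0.01, b) 0.241, c) 0.99

Derivation:
a) Type I error probability = α = 0.01
b) Power = P(reject H₀ | H₁ true) = 1 - β = 0.759, so Type II error probability = β = 1 - Power = 0.241
c) P(fail to reject H₀ | H₀ true) = 1 - α = 0.99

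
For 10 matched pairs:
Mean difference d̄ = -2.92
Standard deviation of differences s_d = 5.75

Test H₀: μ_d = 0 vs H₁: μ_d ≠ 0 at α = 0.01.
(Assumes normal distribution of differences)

Answer: t = -1.6059, fail to reject H₀

Derivation:
df = n - 1 = 9
SE = s_d/√n = 5.75/√10 = 1.8183
t = d̄/SE = -2.92/1.8183 = -1.6059
Critical value: t_{0.005,9} = ±3.250
p-value ≈ 0.1428
Decision: fail to reject H₀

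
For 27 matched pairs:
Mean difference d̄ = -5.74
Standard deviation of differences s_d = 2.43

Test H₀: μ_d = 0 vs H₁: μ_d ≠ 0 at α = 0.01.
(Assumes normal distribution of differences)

Answer: t = -12.2728, reject H₀

Derivation:
df = n - 1 = 26
SE = s_d/√n = 2.43/√27 = 0.4677
t = d̄/SE = -5.74/0.4677 = -12.2728
Critical value: t_{0.005,26} = ±2.779
p-value < 0.0001
Decision: reject H₀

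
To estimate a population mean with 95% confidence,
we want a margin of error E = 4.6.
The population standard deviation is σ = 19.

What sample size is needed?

Answer: n = 66

Derivation:
z_0.025 = 1.960
n = (z×σ/E)² = (1.960×19/4.6)²
n = 65.5396
Round up: n = 66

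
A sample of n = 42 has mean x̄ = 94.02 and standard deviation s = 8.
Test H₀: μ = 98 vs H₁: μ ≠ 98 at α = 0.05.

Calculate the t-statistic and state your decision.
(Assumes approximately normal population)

df = n - 1 = 41
SE = s/√n = 8/√42 = 1.2344
t = (x̄ - μ₀)/SE = (94.02 - 98)/1.2344 = -3.2242
Critical value: t_{0.025,41} = ±2.020
p-value ≈ 0.0025
Decision: reject H₀

Answer: t = -3.2242, reject H₀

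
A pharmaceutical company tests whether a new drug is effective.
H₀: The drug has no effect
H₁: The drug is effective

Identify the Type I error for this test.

Type I error: rejecting H₀ when it is actually true (false positive).
Type II error: failing to reject H₀ when H₁ is actually true (false negative).

Answer: Concluding the drug is effective when it actually has no effect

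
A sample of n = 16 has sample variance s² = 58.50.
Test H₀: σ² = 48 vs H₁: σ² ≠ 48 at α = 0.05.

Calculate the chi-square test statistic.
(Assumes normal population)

df = n - 1 = 15
χ² = (n-1)s²/σ₀² = 15×58.50/48 = 18.2812
Critical values: χ²_{0.975,15} = 6.262, χ²_{0.025,15} = 27.488
Rejection region: χ² < 6.262 or χ² > 27.488
Decision: fail to reject H₀

Answer: χ² = 18.2812, fail to reject H₀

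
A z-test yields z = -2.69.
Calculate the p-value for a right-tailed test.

Answer: p-value ≈ 0.9964

Derivation:
For z = -2.69:
p = P(Z > -2.69) = 1 - Φ(-2.69) = 0.9964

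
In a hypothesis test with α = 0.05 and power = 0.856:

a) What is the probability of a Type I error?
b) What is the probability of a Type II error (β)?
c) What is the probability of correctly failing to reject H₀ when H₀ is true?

a) Type I error probability = α = 0.05
b) Power = P(reject H₀ | H₁ true) = 1 - β = 0.856, so Type II error probability = β = 1 - Power = 0.144
c) P(fail to reject H₀ | H₀ true) = 1 - α = 0.95

Answer: a) 0.05, b) 0.144, c) 0.95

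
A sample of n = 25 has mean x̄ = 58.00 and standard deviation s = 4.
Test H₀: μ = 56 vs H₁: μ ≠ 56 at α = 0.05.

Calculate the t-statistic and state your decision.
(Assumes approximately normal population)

df = n - 1 = 24
SE = s/√n = 4/√25 = 0.8000
t = (x̄ - μ₀)/SE = (58.00 - 56)/0.8000 = 2.5000
Critical value: t_{0.025,24} = ±2.064
p-value ≈ 0.0197
Decision: reject H₀

Answer: t = 2.5000, reject H₀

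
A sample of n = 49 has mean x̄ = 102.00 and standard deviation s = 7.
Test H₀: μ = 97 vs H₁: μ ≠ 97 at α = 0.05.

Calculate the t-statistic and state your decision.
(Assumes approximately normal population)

df = n - 1 = 48
SE = s/√n = 7/√49 = 1.0000
t = (x̄ - μ₀)/SE = (102.00 - 97)/1.0000 = 5.0000
Critical value: t_{0.025,48} = ±2.011
p-value < 0.0001
Decision: reject H₀

Answer: t = 5.0000, reject H₀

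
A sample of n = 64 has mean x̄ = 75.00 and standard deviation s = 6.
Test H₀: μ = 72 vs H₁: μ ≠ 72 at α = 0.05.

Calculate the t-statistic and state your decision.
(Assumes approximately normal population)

Answer: t = 4.0000, reject H₀

Derivation:
df = n - 1 = 63
SE = s/√n = 6/√64 = 0.7500
t = (x̄ - μ₀)/SE = (75.00 - 72)/0.7500 = 4.0000
Critical value: t_{0.025,63} = ±1.998
p-value ≈ 0.0002
Decision: reject H₀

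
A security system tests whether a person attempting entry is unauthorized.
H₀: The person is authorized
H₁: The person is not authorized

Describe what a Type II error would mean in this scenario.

Answer: Granting entry to an unauthorized person

Derivation:
A Type I error (probability α) occurs when we reject a true H₀.
A Type II error (probability β) occurs when we fail to reject a false H₀.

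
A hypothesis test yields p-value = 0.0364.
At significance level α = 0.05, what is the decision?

Compare p-value to α:
0.0364 < 0.05
Decision: reject H₀

Answer: reject H₀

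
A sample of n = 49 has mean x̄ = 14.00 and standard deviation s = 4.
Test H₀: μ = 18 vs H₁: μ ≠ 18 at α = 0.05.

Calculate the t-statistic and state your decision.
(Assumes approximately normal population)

df = n - 1 = 48
SE = s/√n = 4/√49 = 0.5714
t = (x̄ - μ₀)/SE = (14.00 - 18)/0.5714 = -7.0004
Critical value: t_{0.025,48} = ±2.011
p-value < 0.0001
Decision: reject H₀

Answer: t = -7.0004, reject H₀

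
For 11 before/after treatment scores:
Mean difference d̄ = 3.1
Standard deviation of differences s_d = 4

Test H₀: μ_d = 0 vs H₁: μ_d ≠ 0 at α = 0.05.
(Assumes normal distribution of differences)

df = n - 1 = 10
SE = s_d/√n = 4/√11 = 1.2060
t = d̄/SE = 3.1/1.2060 = 2.5705
Critical value: t_{0.025,10} = ±2.228
p-value ≈ 0.0279
Decision: reject H₀

Answer: t = 2.5705, reject H₀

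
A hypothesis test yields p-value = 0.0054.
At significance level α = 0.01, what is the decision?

Answer: reject H₀

Derivation:
Compare p-value to α:
0.0054 < 0.01
Decision: reject H₀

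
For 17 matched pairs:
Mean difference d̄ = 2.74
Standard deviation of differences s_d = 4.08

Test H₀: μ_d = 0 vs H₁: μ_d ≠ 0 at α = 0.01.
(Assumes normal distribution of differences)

Answer: t = 2.7691, fail to reject H₀

Derivation:
df = n - 1 = 16
SE = s_d/√n = 4.08/√17 = 0.9895
t = d̄/SE = 2.74/0.9895 = 2.7691
Critical value: t_{0.005,16} = ±2.921
p-value ≈ 0.0137
Decision: fail to reject H₀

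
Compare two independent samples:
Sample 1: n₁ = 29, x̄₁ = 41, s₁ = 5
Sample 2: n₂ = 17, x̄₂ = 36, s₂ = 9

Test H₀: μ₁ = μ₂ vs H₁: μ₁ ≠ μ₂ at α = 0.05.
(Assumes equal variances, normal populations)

Pooled variance: s²_p = [28×5² + 16×9²]/(44) = 45.3636
s_p = 6.7353
SE = s_p×√(1/n₁ + 1/n₂) = 6.7353×√(1/29 + 1/17) = 2.0574
t = (x̄₁ - x̄₂)/SE = (41 - 36)/2.0574 = 2.4303
df = 44, t-critical = ±2.015
Decision: reject H₀

Answer: t = 2.4303, reject H₀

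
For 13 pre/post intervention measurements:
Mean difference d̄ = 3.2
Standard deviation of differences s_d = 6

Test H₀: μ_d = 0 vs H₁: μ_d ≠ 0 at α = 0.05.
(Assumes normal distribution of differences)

Answer: t = 1.9230, fail to reject H₀

Derivation:
df = n - 1 = 12
SE = s_d/√n = 6/√13 = 1.6641
t = d̄/SE = 3.2/1.6641 = 1.9230
Critical value: t_{0.025,12} = ±2.179
p-value ≈ 0.0785
Decision: fail to reject H₀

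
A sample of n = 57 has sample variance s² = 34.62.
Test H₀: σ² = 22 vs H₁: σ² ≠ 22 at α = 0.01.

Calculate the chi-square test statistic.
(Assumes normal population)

df = n - 1 = 56
χ² = (n-1)s²/σ₀² = 56×34.62/22 = 88.1236
Critical values: χ²_{0.995,56} = 32.490, χ²_{0.005,56} = 86.994
Rejection region: χ² < 32.490 or χ² > 86.994
Decision: reject H₀

Answer: χ² = 88.1236, reject H₀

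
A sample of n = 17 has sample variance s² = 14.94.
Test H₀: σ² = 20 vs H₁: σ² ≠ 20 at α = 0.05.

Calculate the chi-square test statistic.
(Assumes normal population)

Answer: χ² = 11.9520, fail to reject H₀

Derivation:
df = n - 1 = 16
χ² = (n-1)s²/σ₀² = 16×14.94/20 = 11.9520
Critical values: χ²_{0.975,16} = 6.908, χ²_{0.025,16} = 28.845
Rejection region: χ² < 6.908 or χ² > 28.845
Decision: fail to reject H₀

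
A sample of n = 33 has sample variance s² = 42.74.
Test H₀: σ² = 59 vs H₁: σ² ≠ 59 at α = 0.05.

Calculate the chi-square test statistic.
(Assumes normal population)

df = n - 1 = 32
χ² = (n-1)s²/σ₀² = 32×42.74/59 = 23.1810
Critical values: χ²_{0.975,32} = 18.291, χ²_{0.025,32} = 49.480
Rejection region: χ² < 18.291 or χ² > 49.480
Decision: fail to reject H₀

Answer: χ² = 23.1810, fail to reject H₀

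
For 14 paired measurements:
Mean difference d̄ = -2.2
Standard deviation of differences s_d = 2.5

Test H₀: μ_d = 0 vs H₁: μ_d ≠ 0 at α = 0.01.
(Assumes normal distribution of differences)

df = n - 1 = 13
SE = s_d/√n = 2.5/√14 = 0.6682
t = d̄/SE = -2.2/0.6682 = -3.2924
Critical value: t_{0.005,13} = ±3.012
p-value ≈ 0.0058
Decision: reject H₀

Answer: t = -3.2924, reject H₀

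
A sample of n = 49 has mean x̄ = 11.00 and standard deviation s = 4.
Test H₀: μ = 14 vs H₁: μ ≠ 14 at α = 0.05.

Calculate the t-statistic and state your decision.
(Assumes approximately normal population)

df = n - 1 = 48
SE = s/√n = 4/√49 = 0.5714
t = (x̄ - μ₀)/SE = (11.00 - 14)/0.5714 = -5.2503
Critical value: t_{0.025,48} = ±2.011
p-value < 0.0001
Decision: reject H₀

Answer: t = -5.2503, reject H₀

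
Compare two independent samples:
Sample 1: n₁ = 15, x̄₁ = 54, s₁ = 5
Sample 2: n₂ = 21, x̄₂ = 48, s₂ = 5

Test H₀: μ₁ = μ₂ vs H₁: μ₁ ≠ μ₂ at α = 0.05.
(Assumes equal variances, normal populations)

Pooled variance: s²_p = [14×5² + 20×5²]/(34) = 25.0000
s_p = 5.0000
SE = s_p×√(1/n₁ + 1/n₂) = 5.0000×√(1/15 + 1/21) = 1.6903
t = (x̄₁ - x̄₂)/SE = (54 - 48)/1.6903 = 3.5497
df = 34, t-critical = ±2.032
Decision: reject H₀

Answer: t = 3.5497, reject H₀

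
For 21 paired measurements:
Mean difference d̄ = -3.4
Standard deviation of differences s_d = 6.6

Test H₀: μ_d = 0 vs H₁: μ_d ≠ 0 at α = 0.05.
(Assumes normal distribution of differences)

Answer: t = -2.3608, reject H₀

Derivation:
df = n - 1 = 20
SE = s_d/√n = 6.6/√21 = 1.4402
t = d̄/SE = -3.4/1.4402 = -2.3608
Critical value: t_{0.025,20} = ±2.086
p-value ≈ 0.0285
Decision: reject H₀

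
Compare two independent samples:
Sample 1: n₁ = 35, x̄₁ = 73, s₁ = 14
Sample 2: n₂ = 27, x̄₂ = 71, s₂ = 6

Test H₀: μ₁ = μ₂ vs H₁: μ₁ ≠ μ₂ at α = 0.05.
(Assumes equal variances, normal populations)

Pooled variance: s²_p = [34×14² + 26×6²]/(60) = 126.6667
s_p = 11.2546
SE = s_p×√(1/n₁ + 1/n₂) = 11.2546×√(1/35 + 1/27) = 2.8828
t = (x̄₁ - x̄₂)/SE = (73 - 71)/2.8828 = 0.6938
df = 60, t-critical = ±2.000
Decision: fail to reject H₀

Answer: t = 0.6938, fail to reject H₀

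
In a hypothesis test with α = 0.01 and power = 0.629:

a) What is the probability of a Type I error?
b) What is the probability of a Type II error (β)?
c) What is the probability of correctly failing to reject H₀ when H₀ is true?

Answer: a) 0.01, b) 0.371, c) 0.99

Derivation:
a) Type I error probability = α = 0.01
b) Power = P(reject H₀ | H₁ true) = 1 - β = 0.629, so Type II error probability = β = 1 - Power = 0.371
c) P(fail to reject H₀ | H₀ true) = 1 - α = 0.99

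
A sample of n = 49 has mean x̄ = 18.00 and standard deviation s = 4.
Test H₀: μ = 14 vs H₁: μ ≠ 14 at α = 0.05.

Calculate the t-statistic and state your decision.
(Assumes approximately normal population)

df = n - 1 = 48
SE = s/√n = 4/√49 = 0.5714
t = (x̄ - μ₀)/SE = (18.00 - 14)/0.5714 = 7.0004
Critical value: t_{0.025,48} = ±2.011
p-value < 0.0001
Decision: reject H₀

Answer: t = 7.0004, reject H₀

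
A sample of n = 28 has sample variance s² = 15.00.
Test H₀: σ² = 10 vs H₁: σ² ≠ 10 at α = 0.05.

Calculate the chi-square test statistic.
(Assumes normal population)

Answer: χ² = 40.5000, fail to reject H₀

Derivation:
df = n - 1 = 27
χ² = (n-1)s²/σ₀² = 27×15.00/10 = 40.5000
Critical values: χ²_{0.975,27} = 14.573, χ²_{0.025,27} = 43.195
Rejection region: χ² < 14.573 or χ² > 43.195
Decision: fail to reject H₀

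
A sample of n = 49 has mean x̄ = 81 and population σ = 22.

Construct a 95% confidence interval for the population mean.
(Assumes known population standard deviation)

Answer: (74.8399, 87.1601)

Derivation:
Confidence level: 95%, α = 0.05
z_0.025 = 1.960
SE = σ/√n = 22/√49 = 3.1429
Margin of error = 1.960 × 3.1429 = 6.1601
CI: x̄ ± margin = 81 ± 6.1601
CI: (74.8399, 87.1601)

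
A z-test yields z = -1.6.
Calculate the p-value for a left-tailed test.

For z = -1.6:
p = P(Z < -1.6) = Φ(-1.6) = 0.0548

Answer: p-value ≈ 0.0548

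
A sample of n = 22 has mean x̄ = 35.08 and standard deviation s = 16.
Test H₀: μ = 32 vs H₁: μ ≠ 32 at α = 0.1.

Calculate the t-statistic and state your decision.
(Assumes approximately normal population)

Answer: t = 0.9029, fail to reject H₀

Derivation:
df = n - 1 = 21
SE = s/√n = 16/√22 = 3.4112
t = (x̄ - μ₀)/SE = (35.08 - 32)/3.4112 = 0.9029
Critical value: t_{0.05,21} = ±1.721
p-value ≈ 0.3768
Decision: fail to reject H₀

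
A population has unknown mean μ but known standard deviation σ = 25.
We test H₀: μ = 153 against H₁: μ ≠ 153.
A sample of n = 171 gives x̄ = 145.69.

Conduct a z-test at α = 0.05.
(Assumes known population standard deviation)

Standard error: SE = σ/√n = 25/√171 = 1.9118
z-statistic: z = (x̄ - μ₀)/SE = (145.69 - 153)/1.9118 = -3.8236
Critical value: ±1.960
p-value = 0.0001
Decision: reject H₀

Answer: z = -3.8236, reject H₀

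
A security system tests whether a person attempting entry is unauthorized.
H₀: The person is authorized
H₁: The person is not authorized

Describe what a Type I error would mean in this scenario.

Answer: Denying entry to an authorized person

Derivation:
Type I error: rejecting H₀ when it is actually true (false positive).
Type II error: failing to reject H₀ when H₁ is actually true (false negative).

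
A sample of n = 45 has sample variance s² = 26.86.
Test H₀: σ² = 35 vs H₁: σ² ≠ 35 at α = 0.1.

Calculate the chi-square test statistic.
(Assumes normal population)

df = n - 1 = 44
χ² = (n-1)s²/σ₀² = 44×26.86/35 = 33.7669
Critical values: χ²_{0.95,44} = 29.787, χ²_{0.05,44} = 60.481
Rejection region: χ² < 29.787 or χ² > 60.481
Decision: fail to reject H₀

Answer: χ² = 33.7669, fail to reject H₀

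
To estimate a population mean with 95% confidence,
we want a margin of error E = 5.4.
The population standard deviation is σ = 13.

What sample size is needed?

z_0.025 = 1.960
n = (z×σ/E)² = (1.960×13/5.4)²
n = 22.2644
Round up: n = 23

Answer: n = 23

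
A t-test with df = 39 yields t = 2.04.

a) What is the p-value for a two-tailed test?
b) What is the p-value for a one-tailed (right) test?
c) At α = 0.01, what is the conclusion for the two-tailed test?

Using t-distribution with df = 39:
a) Two-tailed: p = 2×P(T > 2.04) = 0.0482
b) One-tailed: p = P(T > 2.04) = 0.0241
c) 0.0482 ≥ 0.01, fail to reject H₀

Answer: a) 0.0482, b) 0.0241, c) fail to reject H₀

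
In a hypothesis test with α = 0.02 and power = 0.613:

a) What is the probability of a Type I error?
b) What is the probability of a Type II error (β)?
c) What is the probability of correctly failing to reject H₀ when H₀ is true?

a) Type I error probability = α = 0.02
b) Power = P(reject H₀ | H₁ true) = 1 - β = 0.613, so Type II error probability = β = 1 - Power = 0.387
c) P(fail to reject H₀ | H₀ true) = 1 - α = 0.98

Answer: a) 0.02, b) 0.387, c) 0.98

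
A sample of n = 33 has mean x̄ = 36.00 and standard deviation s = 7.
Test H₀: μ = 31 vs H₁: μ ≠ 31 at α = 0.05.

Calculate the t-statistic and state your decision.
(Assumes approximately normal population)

Answer: t = 4.1034, reject H₀

Derivation:
df = n - 1 = 32
SE = s/√n = 7/√33 = 1.2185
t = (x̄ - μ₀)/SE = (36.00 - 31)/1.2185 = 4.1034
Critical value: t_{0.025,32} = ±2.037
p-value ≈ 0.0003
Decision: reject H₀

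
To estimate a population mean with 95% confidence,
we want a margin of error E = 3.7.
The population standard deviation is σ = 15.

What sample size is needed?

Answer: n = 64

Derivation:
z_0.025 = 1.960
n = (z×σ/E)² = (1.960×15/3.7)²
n = 63.1381
Round up: n = 64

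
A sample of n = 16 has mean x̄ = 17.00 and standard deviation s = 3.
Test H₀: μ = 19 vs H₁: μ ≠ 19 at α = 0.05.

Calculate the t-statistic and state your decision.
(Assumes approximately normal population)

df = n - 1 = 15
SE = s/√n = 3/√16 = 0.7500
t = (x̄ - μ₀)/SE = (17.00 - 19)/0.7500 = -2.6667
Critical value: t_{0.025,15} = ±2.131
p-value ≈ 0.0176
Decision: reject H₀

Answer: t = -2.6667, reject H₀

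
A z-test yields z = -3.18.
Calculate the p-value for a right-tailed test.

For z = -3.18:
p = P(Z > -3.18) = 1 - Φ(-3.18) = 0.9993

Answer: p-value ≈ 0.9993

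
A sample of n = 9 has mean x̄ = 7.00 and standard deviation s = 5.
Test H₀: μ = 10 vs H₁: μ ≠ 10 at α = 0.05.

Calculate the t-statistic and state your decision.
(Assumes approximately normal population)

Answer: t = -1.8000, fail to reject H₀

Derivation:
df = n - 1 = 8
SE = s/√n = 5/√9 = 1.6667
t = (x̄ - μ₀)/SE = (7.00 - 10)/1.6667 = -1.8000
Critical value: t_{0.025,8} = ±2.306
p-value ≈ 0.1096
Decision: fail to reject H₀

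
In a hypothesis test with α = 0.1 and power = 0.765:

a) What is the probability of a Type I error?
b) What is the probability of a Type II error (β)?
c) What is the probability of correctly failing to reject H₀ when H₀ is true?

Answer: a) 0.1, b) 0.235, c) 0.9

Derivation:
a) Type I error probability = α = 0.1
b) Power = P(reject H₀ | H₁ true) = 1 - β = 0.765, so Type II error probability = β = 1 - Power = 0.235
c) P(fail to reject H₀ | H₀ true) = 1 - α = 0.9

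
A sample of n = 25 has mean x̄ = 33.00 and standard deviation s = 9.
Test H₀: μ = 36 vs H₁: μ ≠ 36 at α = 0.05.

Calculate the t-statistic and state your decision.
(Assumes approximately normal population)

Answer: t = -1.6667, fail to reject H₀

Derivation:
df = n - 1 = 24
SE = s/√n = 9/√25 = 1.8000
t = (x̄ - μ₀)/SE = (33.00 - 36)/1.8000 = -1.6667
Critical value: t_{0.025,24} = ±2.064
p-value ≈ 0.1086
Decision: fail to reject H₀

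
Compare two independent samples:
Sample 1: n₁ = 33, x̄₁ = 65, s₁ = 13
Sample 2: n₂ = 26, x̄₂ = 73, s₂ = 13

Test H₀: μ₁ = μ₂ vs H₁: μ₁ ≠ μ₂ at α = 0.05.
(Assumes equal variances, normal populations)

Pooled variance: s²_p = [32×13² + 25×13²]/(57) = 169.0000
s_p = 13.0000
SE = s_p×√(1/n₁ + 1/n₂) = 13.0000×√(1/33 + 1/26) = 3.4090
t = (x̄₁ - x̄₂)/SE = (65 - 73)/3.4090 = -2.3467
df = 57, t-critical = ±2.002
Decision: reject H₀

Answer: t = -2.3467, reject H₀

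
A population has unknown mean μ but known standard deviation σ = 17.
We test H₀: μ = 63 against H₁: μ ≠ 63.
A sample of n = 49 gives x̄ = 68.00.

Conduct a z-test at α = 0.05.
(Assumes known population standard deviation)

Answer: z = 2.0588, reject H₀

Derivation:
Standard error: SE = σ/√n = 17/√49 = 2.4286
z-statistic: z = (x̄ - μ₀)/SE = (68.00 - 63)/2.4286 = 2.0588
Critical value: ±1.960
p-value = 0.0395
Decision: reject H₀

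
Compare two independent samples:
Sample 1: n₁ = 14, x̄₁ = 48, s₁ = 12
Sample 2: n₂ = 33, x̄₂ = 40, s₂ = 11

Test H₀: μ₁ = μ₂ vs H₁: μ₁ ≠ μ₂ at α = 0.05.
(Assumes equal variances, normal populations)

Pooled variance: s²_p = [13×12² + 32×11²]/(45) = 127.6444
s_p = 11.2980
SE = s_p×√(1/n₁ + 1/n₂) = 11.2980×√(1/14 + 1/33) = 3.6035
t = (x̄₁ - x̄₂)/SE = (48 - 40)/3.6035 = 2.2201
df = 45, t-critical = ±2.014
Decision: reject H₀

Answer: t = 2.2201, reject H₀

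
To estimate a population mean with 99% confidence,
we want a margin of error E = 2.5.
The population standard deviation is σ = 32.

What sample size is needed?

Answer: n = 1088

Derivation:
z_0.005 = 2.576
n = (z×σ/E)² = (2.576×32/2.5)²
n = 1087.2055
Round up: n = 1088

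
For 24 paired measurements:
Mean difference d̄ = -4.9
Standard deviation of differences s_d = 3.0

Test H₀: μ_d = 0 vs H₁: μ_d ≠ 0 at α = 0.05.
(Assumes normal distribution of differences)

Answer: t = -8.0013, reject H₀

Derivation:
df = n - 1 = 23
SE = s_d/√n = 3.0/√24 = 0.6124
t = d̄/SE = -4.9/0.6124 = -8.0013
Critical value: t_{0.025,23} = ±2.069
p-value < 0.0001
Decision: reject H₀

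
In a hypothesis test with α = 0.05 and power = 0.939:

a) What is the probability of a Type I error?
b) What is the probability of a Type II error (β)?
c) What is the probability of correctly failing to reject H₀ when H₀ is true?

Answer: a) 0.05, b) 0.061, c) 0.95

Derivation:
a) Type I error probability = α = 0.05
b) Power = P(reject H₀ | H₁ true) = 1 - β = 0.939, so Type II error probability = β = 1 - Power = 0.061
c) P(fail to reject H₀ | H₀ true) = 1 - α = 0.95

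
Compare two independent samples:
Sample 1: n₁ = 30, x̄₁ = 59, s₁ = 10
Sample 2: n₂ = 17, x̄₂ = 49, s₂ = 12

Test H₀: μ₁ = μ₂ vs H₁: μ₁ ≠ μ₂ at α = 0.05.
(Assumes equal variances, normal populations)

Answer: t = 3.0632, reject H₀

Derivation:
Pooled variance: s²_p = [29×10² + 16×12²]/(45) = 115.6444
s_p = 10.7538
SE = s_p×√(1/n₁ + 1/n₂) = 10.7538×√(1/30 + 1/17) = 3.2646
t = (x̄₁ - x̄₂)/SE = (59 - 49)/3.2646 = 3.0632
df = 45, t-critical = ±2.014
Decision: reject H₀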